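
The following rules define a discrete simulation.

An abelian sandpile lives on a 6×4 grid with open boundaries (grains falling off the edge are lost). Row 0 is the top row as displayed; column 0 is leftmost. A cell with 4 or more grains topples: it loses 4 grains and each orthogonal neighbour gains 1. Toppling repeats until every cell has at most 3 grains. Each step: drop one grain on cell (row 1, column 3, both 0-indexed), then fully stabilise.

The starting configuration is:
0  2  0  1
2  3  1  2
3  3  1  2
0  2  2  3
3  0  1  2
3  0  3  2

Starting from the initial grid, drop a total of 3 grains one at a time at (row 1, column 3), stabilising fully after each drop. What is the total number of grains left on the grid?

k=0  0  2  0  1
2  3  1  2
3  3  1  2
0  2  2  3
3  0  1  2
3  0  3  2
k=1  0  2  0  1
2  3  1  3
3  3  1  2
0  2  2  3
3  0  1  2
3  0  3  2
k=2  0  2  0  2
2  3  2  0
3  3  1  3
0  2  2  3
3  0  1  2
3  0  3  2
k=3  0  2  0  2
2  3  2  1
3  3  1  3
0  2  2  3
3  0  1  2
3  0  3  2

43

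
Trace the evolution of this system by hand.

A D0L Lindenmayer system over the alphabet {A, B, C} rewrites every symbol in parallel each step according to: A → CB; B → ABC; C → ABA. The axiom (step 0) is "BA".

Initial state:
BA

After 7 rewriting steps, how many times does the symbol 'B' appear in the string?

t=0: BA
t=1: ABCCB
t=2: CBABCABAABAABC
t=3: ABAABCCBABCABACBABCCBCBABCCBCBABCABA
t=4: CBABCCBCBABCABAABAABCCBABCABACBABCCBABAABCCBABCABAABAABCABAABCCBABCABAABAABCABAABCCBABCABACBABCCB
t=5: ABAABCCBABCABAABAABCABAABCCBABCABACBABCCBCBABCCBCBABCABAAB…BACBABCCBCBABCABAABAABCCBABCABACBABCCBABAABCCBABCABAABAABC  (len 255)
t=6: CBABCCBCBABCABAABAABCCBABCABACBABCCBCBABCCBCBABCABACBABCCB…AABAABCCBABCCBCBABCABAABAABCCBABCABACBABCCBCBABCCBCBABCABA  (len 679)
t=7: ABAABCCBABCABAABAABCABAABCCBABCABACBABCCBCBABCCBCBABCABAAB…ABCCBABCABAABAABCABAABCCBABCABAABAABCABAABCCBABCABACBABCCB  (len 1796)

679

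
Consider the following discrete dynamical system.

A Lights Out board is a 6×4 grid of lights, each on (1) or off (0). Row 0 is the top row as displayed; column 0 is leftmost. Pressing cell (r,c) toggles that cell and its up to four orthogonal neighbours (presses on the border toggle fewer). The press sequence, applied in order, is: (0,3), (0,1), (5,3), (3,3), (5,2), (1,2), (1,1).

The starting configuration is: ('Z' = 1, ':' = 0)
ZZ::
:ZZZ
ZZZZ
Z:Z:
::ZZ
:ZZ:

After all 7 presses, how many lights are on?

k=0  ZZ::
:ZZZ
ZZZZ
Z:Z:
::ZZ
:ZZ:
k=1  ZZZZ
:ZZ:
ZZZZ
Z:Z:
::ZZ
:ZZ:
k=2  :::Z
::Z:
ZZZZ
Z:Z:
::ZZ
:ZZ:
k=3  :::Z
::Z:
ZZZZ
Z:Z:
::Z:
:Z:Z
k=4  :::Z
::Z:
ZZZ:
Z::Z
::ZZ
:Z:Z
k=5  :::Z
::Z:
ZZZ:
Z::Z
:::Z
::Z:
k=6  ::ZZ
:Z:Z
ZZ::
Z::Z
:::Z
::Z:
k=7  :ZZZ
Z:ZZ
Z:::
Z::Z
:::Z
::Z:

11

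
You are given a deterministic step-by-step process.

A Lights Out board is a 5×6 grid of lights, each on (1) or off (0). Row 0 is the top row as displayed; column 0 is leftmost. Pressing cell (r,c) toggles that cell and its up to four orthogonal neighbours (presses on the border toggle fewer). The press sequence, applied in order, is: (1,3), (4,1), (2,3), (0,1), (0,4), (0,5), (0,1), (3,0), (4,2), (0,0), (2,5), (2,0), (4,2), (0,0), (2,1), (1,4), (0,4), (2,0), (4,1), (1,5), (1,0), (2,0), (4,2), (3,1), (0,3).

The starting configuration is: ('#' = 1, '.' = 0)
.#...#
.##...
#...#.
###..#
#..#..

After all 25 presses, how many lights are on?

12

t=0: .#...#
.##...
#...#.
###..#
#..#..
t=1: .#.#.#
.#.##.
#..##.
###..#
#..#..
t=2: .#.#.#
.#.##.
#..##.
#.#..#
.###..
t=3: .#.#.#
.#..#.
#.#...
#.##.#
.###..
t=4: #.##.#
....#.
#.#...
#.##.#
.###..
t=5: #.#.#.
......
#.#...
#.##.#
.###..
t=6: #.#..#
.....#
#.#...
#.##.#
.###..
t=7: .#...#
.#...#
#.#...
#.##.#
.###..
t=8: .#...#
.#...#
..#...
.###.#
####..
t=9: .#...#
.#...#
..#...
.#.#.#
#.....
t=10: #....#
##...#
..#...
.#.#.#
#.....
t=11: #....#
##....
..#.##
.#.#..
#.....
t=12: #....#
.#....
###.##
##.#..
#.....
t=13: #....#
.#....
###.##
####..
####..
t=14: .#...#
##....
###.##
####..
####..
t=15: .#...#
#.....
....##
#.##..
####..
t=16: .#..##
#..###
.....#
#.##..
####..
t=17: .#.#..
#..#.#
.....#
#.##..
####..
t=18: .#.#..
...#.#
##...#
..##..
####..
t=19: .#.#..
...#.#
##...#
.###..
...#..
t=20: .#.#.#
...##.
##....
.###..
...#..
t=21: ##.#.#
##.##.
.#....
.###..
...#..
t=22: ##.#.#
.#.##.
#.....
####..
...#..
t=23: ##.#.#
.#.##.
#.....
##.#..
.##...
t=24: ##.#.#
.#.##.
##....
..##..
..#...
t=25: ###.##
.#..#.
##....
..##..
..#...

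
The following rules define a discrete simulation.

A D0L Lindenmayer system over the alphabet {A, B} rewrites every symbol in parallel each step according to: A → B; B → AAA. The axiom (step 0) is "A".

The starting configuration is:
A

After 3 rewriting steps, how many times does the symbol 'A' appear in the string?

t=0: A
t=1: B
t=2: AAA
t=3: BBB

0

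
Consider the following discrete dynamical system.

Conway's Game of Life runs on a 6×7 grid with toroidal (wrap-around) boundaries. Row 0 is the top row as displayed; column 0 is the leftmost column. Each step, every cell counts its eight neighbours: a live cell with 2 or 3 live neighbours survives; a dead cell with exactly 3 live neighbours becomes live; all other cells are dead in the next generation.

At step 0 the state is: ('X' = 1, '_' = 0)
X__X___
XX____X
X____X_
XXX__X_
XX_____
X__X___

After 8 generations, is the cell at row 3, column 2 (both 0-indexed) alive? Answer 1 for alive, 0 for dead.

k=0  X__X___
XX____X
X____X_
XXX__X_
XX_____
X__X___
k=1  __X____
_X_____
__X__X_
__X____
_______
X_X___X
k=2  X_X____
_XX____
_XX____
_______
_X_____
_X_____
k=3  X_X____
X__X___
_XX____
_XX____
_______
XXX____
k=4  X_XX__X
X__X___
X__X___
_XX____
X______
X_X____
k=5  X_XX__X
X__XX__
X__X___
XXX____
X_X____
X_XX___
k=6  X_____X
X___X__
X__XX_X
X_XX__X
X_____X
X______
k=7  XX____X
_X_XX__
__X_X__
__XXX__
_______
_X_____
k=8  _X_____
_X_XXX_
_X___X_
__X_X__
__XX___
_X_____

1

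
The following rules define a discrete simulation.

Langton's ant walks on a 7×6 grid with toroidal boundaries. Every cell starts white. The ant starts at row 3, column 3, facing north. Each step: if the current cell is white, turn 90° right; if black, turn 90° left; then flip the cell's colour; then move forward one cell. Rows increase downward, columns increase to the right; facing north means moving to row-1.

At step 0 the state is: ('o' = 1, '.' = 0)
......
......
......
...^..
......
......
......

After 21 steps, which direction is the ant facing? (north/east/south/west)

0) ......
......
......
...^..
......
......
......
1) ......
......
......
...o>.
......
......
......
2) ......
......
......
...oo.
....v.
......
......
3) ......
......
......
...oo.
...<o.
......
......
4) ......
......
......
...^o.
...oo.
......
......
5) ......
......
......
..<.o.
...oo.
......
......
6) ......
......
..^...
..o.o.
...oo.
......
......
7) ......
......
..o>..
..o.o.
...oo.
......
......
8) ......
......
..oo..
..ovo.
...oo.
......
......
9) ......
......
..oo..
..<oo.
...oo.
......
......
10) ......
......
..oo..
...oo.
..voo.
......
......
11) ......
......
..oo..
...oo.
.<ooo.
......
......
12) ......
......
..oo..
.^.oo.
.oooo.
......
......
13) ......
......
..oo..
.o>oo.
.oooo.
......
......
14) ......
......
..oo..
.oooo.
.ovoo.
......
......
15) ......
......
..oo..
.oooo.
.o.>o.
......
......
16) ......
......
..oo..
.oo^o.
.o..o.
......
......
17) ......
......
..oo..
.o<.o.
.o..o.
......
......
18) ......
......
..oo..
.o..o.
.ov.o.
......
......
19) ......
......
..oo..
.o..o.
.<o.o.
......
......
20) ......
......
..oo..
.o..o.
..o.o.
.v....
......
21) ......
......
..oo..
.o..o.
..o.o.
<o....
......

west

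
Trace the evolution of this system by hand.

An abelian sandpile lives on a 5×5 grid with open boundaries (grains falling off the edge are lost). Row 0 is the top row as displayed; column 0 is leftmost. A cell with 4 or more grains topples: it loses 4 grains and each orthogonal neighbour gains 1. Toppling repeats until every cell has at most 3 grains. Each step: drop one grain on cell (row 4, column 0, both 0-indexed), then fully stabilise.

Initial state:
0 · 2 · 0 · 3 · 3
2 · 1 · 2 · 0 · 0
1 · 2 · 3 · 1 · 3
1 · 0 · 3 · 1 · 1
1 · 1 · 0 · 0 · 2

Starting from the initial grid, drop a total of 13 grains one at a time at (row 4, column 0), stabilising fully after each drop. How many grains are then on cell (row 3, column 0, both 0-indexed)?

[0] 0 · 2 · 0 · 3 · 3
2 · 1 · 2 · 0 · 0
1 · 2 · 3 · 1 · 3
1 · 0 · 3 · 1 · 1
1 · 1 · 0 · 0 · 2
[1] 0 · 2 · 0 · 3 · 3
2 · 1 · 2 · 0 · 0
1 · 2 · 3 · 1 · 3
1 · 0 · 3 · 1 · 1
2 · 1 · 0 · 0 · 2
[2] 0 · 2 · 0 · 3 · 3
2 · 1 · 2 · 0 · 0
1 · 2 · 3 · 1 · 3
1 · 0 · 3 · 1 · 1
3 · 1 · 0 · 0 · 2
[3] 0 · 2 · 0 · 3 · 3
2 · 1 · 2 · 0 · 0
1 · 2 · 3 · 1 · 3
2 · 0 · 3 · 1 · 1
0 · 2 · 0 · 0 · 2
[4] 0 · 2 · 0 · 3 · 3
2 · 1 · 2 · 0 · 0
1 · 2 · 3 · 1 · 3
2 · 0 · 3 · 1 · 1
1 · 2 · 0 · 0 · 2
[5] 0 · 2 · 0 · 3 · 3
2 · 1 · 2 · 0 · 0
1 · 2 · 3 · 1 · 3
2 · 0 · 3 · 1 · 1
2 · 2 · 0 · 0 · 2
[6] 0 · 2 · 0 · 3 · 3
2 · 1 · 2 · 0 · 0
1 · 2 · 3 · 1 · 3
2 · 0 · 3 · 1 · 1
3 · 2 · 0 · 0 · 2
[7] 0 · 2 · 0 · 3 · 3
2 · 1 · 2 · 0 · 0
1 · 2 · 3 · 1 · 3
3 · 0 · 3 · 1 · 1
0 · 3 · 0 · 0 · 2
[8] 0 · 2 · 0 · 3 · 3
2 · 1 · 2 · 0 · 0
1 · 2 · 3 · 1 · 3
3 · 0 · 3 · 1 · 1
1 · 3 · 0 · 0 · 2
[9] 0 · 2 · 0 · 3 · 3
2 · 1 · 2 · 0 · 0
1 · 2 · 3 · 1 · 3
3 · 0 · 3 · 1 · 1
2 · 3 · 0 · 0 · 2
[10] 0 · 2 · 0 · 3 · 3
2 · 1 · 2 · 0 · 0
1 · 2 · 3 · 1 · 3
3 · 0 · 3 · 1 · 1
3 · 3 · 0 · 0 · 2
[11] 0 · 2 · 0 · 3 · 3
2 · 1 · 2 · 0 · 0
2 · 2 · 3 · 1 · 3
0 · 2 · 3 · 1 · 1
2 · 0 · 1 · 0 · 2
[12] 0 · 2 · 0 · 3 · 3
2 · 1 · 2 · 0 · 0
2 · 2 · 3 · 1 · 3
0 · 2 · 3 · 1 · 1
3 · 0 · 1 · 0 · 2
[13] 0 · 2 · 0 · 3 · 3
2 · 1 · 2 · 0 · 0
2 · 2 · 3 · 1 · 3
1 · 2 · 3 · 1 · 1
0 · 1 · 1 · 0 · 2

1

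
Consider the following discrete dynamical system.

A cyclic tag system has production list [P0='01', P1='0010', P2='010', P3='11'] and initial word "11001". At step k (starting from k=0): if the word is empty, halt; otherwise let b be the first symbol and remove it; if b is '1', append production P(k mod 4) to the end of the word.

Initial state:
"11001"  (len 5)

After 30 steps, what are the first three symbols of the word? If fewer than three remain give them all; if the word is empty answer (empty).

101

0) "11001"  (len 5)
1) "100101"  (len 6)
2) "001010010"  (len 9)
3) "01010010"  (len 8)
4) "1010010"  (len 7)
5) "01001001"  (len 8)
6) "1001001"  (len 7)
7) "001001010"  (len 9)
8) "01001010"  (len 8)
9) "1001010"  (len 7)
10) "0010100010"  (len 10)
11) "010100010"  (len 9)
12) "10100010"  (len 8)
13) "010001001"  (len 9)
14) "10001001"  (len 8)
15) "0001001010"  (len 10)
16) "001001010"  (len 9)
17) "01001010"  (len 8)
18) "1001010"  (len 7)
19) "001010010"  (len 9)
20) "01010010"  (len 8)
21) "1010010"  (len 7)
22) "0100100010"  (len 10)
23) "100100010"  (len 9)
24) "0010001011"  (len 10)
25) "010001011"  (len 9)
26) "10001011"  (len 8)
27) "0001011010"  (len 10)
28) "001011010"  (len 9)
29) "01011010"  (len 8)
30) "1011010"  (len 7)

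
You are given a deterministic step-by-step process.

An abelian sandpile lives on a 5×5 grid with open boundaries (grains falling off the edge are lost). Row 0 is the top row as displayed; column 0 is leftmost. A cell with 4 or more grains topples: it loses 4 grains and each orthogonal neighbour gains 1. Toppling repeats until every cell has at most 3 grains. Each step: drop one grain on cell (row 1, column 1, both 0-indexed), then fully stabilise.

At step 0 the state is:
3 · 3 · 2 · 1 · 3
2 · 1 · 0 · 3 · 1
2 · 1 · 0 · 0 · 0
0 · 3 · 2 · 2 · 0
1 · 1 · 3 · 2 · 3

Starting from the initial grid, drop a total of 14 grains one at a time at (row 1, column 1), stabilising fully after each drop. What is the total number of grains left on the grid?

t=0: 3 · 3 · 2 · 1 · 3
2 · 1 · 0 · 3 · 1
2 · 1 · 0 · 0 · 0
0 · 3 · 2 · 2 · 0
1 · 1 · 3 · 2 · 3
t=1: 3 · 3 · 2 · 1 · 3
2 · 2 · 0 · 3 · 1
2 · 1 · 0 · 0 · 0
0 · 3 · 2 · 2 · 0
1 · 1 · 3 · 2 · 3
t=2: 3 · 3 · 2 · 1 · 3
2 · 3 · 0 · 3 · 1
2 · 1 · 0 · 0 · 0
0 · 3 · 2 · 2 · 0
1 · 1 · 3 · 2 · 3
t=3: 1 · 1 · 3 · 1 · 3
0 · 2 · 1 · 3 · 1
3 · 2 · 0 · 0 · 0
0 · 3 · 2 · 2 · 0
1 · 1 · 3 · 2 · 3
t=4: 1 · 1 · 3 · 1 · 3
0 · 3 · 1 · 3 · 1
3 · 2 · 0 · 0 · 0
0 · 3 · 2 · 2 · 0
1 · 1 · 3 · 2 · 3
t=5: 1 · 2 · 3 · 1 · 3
1 · 0 · 2 · 3 · 1
3 · 3 · 0 · 0 · 0
0 · 3 · 2 · 2 · 0
1 · 1 · 3 · 2 · 3
t=6: 1 · 2 · 3 · 1 · 3
1 · 1 · 2 · 3 · 1
3 · 3 · 0 · 0 · 0
0 · 3 · 2 · 2 · 0
1 · 1 · 3 · 2 · 3
t=7: 1 · 2 · 3 · 1 · 3
1 · 2 · 2 · 3 · 1
3 · 3 · 0 · 0 · 0
0 · 3 · 2 · 2 · 0
1 · 1 · 3 · 2 · 3
t=8: 1 · 2 · 3 · 1 · 3
1 · 3 · 2 · 3 · 1
3 · 3 · 0 · 0 · 0
0 · 3 · 2 · 2 · 0
1 · 1 · 3 · 2 · 3
t=9: 1 · 3 · 3 · 1 · 3
3 · 1 · 3 · 3 · 1
0 · 2 · 1 · 0 · 0
2 · 0 · 3 · 2 · 0
1 · 2 · 3 · 2 · 3
t=10: 1 · 3 · 3 · 1 · 3
3 · 2 · 3 · 3 · 1
0 · 2 · 1 · 0 · 0
2 · 0 · 3 · 2 · 0
1 · 2 · 3 · 2 · 3
t=11: 1 · 3 · 3 · 1 · 3
3 · 3 · 3 · 3 · 1
0 · 2 · 1 · 0 · 0
2 · 0 · 3 · 2 · 0
1 · 2 · 3 · 2 · 3
t=12: 3 · 1 · 1 · 3 · 3
0 · 3 · 2 · 0 · 2
1 · 3 · 2 · 1 · 0
2 · 0 · 3 · 2 · 0
1 · 2 · 3 · 2 · 3
t=13: 3 · 2 · 1 · 3 · 3
1 · 1 · 3 · 0 · 2
2 · 0 · 3 · 1 · 0
2 · 1 · 3 · 2 · 0
1 · 2 · 3 · 2 · 3
t=14: 3 · 2 · 1 · 3 · 3
1 · 2 · 3 · 0 · 2
2 · 0 · 3 · 1 · 0
2 · 1 · 3 · 2 · 0
1 · 2 · 3 · 2 · 3

45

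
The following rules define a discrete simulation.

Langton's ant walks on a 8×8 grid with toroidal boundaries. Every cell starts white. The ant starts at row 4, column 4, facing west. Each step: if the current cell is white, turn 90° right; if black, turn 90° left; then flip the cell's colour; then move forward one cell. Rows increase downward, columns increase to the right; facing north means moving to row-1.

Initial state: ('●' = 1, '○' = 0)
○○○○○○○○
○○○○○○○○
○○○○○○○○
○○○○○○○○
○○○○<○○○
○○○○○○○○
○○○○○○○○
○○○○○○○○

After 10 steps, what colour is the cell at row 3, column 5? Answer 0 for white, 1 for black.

1

gen 0: ○○○○○○○○
○○○○○○○○
○○○○○○○○
○○○○○○○○
○○○○<○○○
○○○○○○○○
○○○○○○○○
○○○○○○○○
gen 1: ○○○○○○○○
○○○○○○○○
○○○○○○○○
○○○○^○○○
○○○○●○○○
○○○○○○○○
○○○○○○○○
○○○○○○○○
gen 2: ○○○○○○○○
○○○○○○○○
○○○○○○○○
○○○○●>○○
○○○○●○○○
○○○○○○○○
○○○○○○○○
○○○○○○○○
gen 3: ○○○○○○○○
○○○○○○○○
○○○○○○○○
○○○○●●○○
○○○○●v○○
○○○○○○○○
○○○○○○○○
○○○○○○○○
gen 4: ○○○○○○○○
○○○○○○○○
○○○○○○○○
○○○○●●○○
○○○○<●○○
○○○○○○○○
○○○○○○○○
○○○○○○○○
gen 5: ○○○○○○○○
○○○○○○○○
○○○○○○○○
○○○○●●○○
○○○○○●○○
○○○○v○○○
○○○○○○○○
○○○○○○○○
gen 6: ○○○○○○○○
○○○○○○○○
○○○○○○○○
○○○○●●○○
○○○○○●○○
○○○<●○○○
○○○○○○○○
○○○○○○○○
gen 7: ○○○○○○○○
○○○○○○○○
○○○○○○○○
○○○○●●○○
○○○^○●○○
○○○●●○○○
○○○○○○○○
○○○○○○○○
gen 8: ○○○○○○○○
○○○○○○○○
○○○○○○○○
○○○○●●○○
○○○●>●○○
○○○●●○○○
○○○○○○○○
○○○○○○○○
gen 9: ○○○○○○○○
○○○○○○○○
○○○○○○○○
○○○○●●○○
○○○●●●○○
○○○●v○○○
○○○○○○○○
○○○○○○○○
gen 10: ○○○○○○○○
○○○○○○○○
○○○○○○○○
○○○○●●○○
○○○●●●○○
○○○●○>○○
○○○○○○○○
○○○○○○○○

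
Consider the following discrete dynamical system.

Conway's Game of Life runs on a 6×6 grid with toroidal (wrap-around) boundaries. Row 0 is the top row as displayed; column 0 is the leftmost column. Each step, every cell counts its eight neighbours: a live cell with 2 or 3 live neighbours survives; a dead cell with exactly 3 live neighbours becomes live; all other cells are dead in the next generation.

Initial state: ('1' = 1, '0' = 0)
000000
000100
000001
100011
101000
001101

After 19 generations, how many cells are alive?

8

step 0: 000000
000100
000001
100011
101000
001101
step 1: 001110
000000
100001
110010
101000
011100
step 2: 010010
000111
110001
000000
100001
000010
step 3: 000000
011100
100001
010000
000001
100010
step 4: 011100
111000
100000
000001
100001
000001
step 5: 000100
100100
100001
000001
100011
011011
step 6: 110101
100011
100011
000000
010100
011000
step 7: 000100
000100
100010
100011
010000
000110
step 8: 001100
000110
100110
110010
100100
001110
step 9: 000000
000001
111000
111010
100000
010010
step 10: 000000
110000
001100
001100
101100
000000
step 11: 000000
011000
000100
000010
011100
000000
step 12: 000000
001000
001100
000010
001100
001000
step 13: 000000
001100
001100
000010
001100
001100
step 14: 000000
001100
001010
000010
001010
001100
step 15: 000000
001100
001010
000011
001010
001100
step 16: 000000
001100
001011
000011
001011
001100
step 17: 000000
001110
001001
100000
001001
001110
step 18: 000000
001110
011011
110001
011011
001110
step 19: 000000
011011
000000
000000
000000
011011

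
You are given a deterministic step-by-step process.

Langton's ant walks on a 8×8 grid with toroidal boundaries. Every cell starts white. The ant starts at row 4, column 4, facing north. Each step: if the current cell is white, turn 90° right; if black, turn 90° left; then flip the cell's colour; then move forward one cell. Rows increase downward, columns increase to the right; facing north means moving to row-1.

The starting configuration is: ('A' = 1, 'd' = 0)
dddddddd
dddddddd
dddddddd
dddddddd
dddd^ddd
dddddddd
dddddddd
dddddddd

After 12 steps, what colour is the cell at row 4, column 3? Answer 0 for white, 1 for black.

k=0  dddddddd
dddddddd
dddddddd
dddddddd
dddd^ddd
dddddddd
dddddddd
dddddddd
k=1  dddddddd
dddddddd
dddddddd
dddddddd
ddddA>dd
dddddddd
dddddddd
dddddddd
k=2  dddddddd
dddddddd
dddddddd
dddddddd
ddddAAdd
dddddvdd
dddddddd
dddddddd
k=3  dddddddd
dddddddd
dddddddd
dddddddd
ddddAAdd
dddd<Add
dddddddd
dddddddd
k=4  dddddddd
dddddddd
dddddddd
dddddddd
dddd^Add
ddddAAdd
dddddddd
dddddddd
k=5  dddddddd
dddddddd
dddddddd
dddddddd
ddd<dAdd
ddddAAdd
dddddddd
dddddddd
k=6  dddddddd
dddddddd
dddddddd
ddd^dddd
dddAdAdd
ddddAAdd
dddddddd
dddddddd
k=7  dddddddd
dddddddd
dddddddd
dddA>ddd
dddAdAdd
ddddAAdd
dddddddd
dddddddd
k=8  dddddddd
dddddddd
dddddddd
dddAAddd
dddAvAdd
ddddAAdd
dddddddd
dddddddd
k=9  dddddddd
dddddddd
dddddddd
dddAAddd
ddd<AAdd
ddddAAdd
dddddddd
dddddddd
k=10  dddddddd
dddddddd
dddddddd
dddAAddd
ddddAAdd
dddvAAdd
dddddddd
dddddddd
k=11  dddddddd
dddddddd
dddddddd
dddAAddd
ddddAAdd
dd<AAAdd
dddddddd
dddddddd
k=12  dddddddd
dddddddd
dddddddd
dddAAddd
dd^dAAdd
ddAAAAdd
dddddddd
dddddddd

0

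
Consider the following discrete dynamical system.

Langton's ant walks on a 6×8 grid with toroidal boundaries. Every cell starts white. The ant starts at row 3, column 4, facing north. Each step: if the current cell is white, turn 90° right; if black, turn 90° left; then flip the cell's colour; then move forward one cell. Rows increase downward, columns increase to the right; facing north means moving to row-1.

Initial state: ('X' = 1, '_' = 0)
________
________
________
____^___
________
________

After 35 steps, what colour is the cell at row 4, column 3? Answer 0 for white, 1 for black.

0

gen 0: ________
________
________
____^___
________
________
gen 1: ________
________
________
____X>__
________
________
gen 2: ________
________
________
____XX__
_____v__
________
gen 3: ________
________
________
____XX__
____<X__
________
gen 4: ________
________
________
____^X__
____XX__
________
gen 5: ________
________
________
___<_X__
____XX__
________
gen 6: ________
________
___^____
___X_X__
____XX__
________
gen 7: ________
________
___X>___
___X_X__
____XX__
________
gen 8: ________
________
___XX___
___XvX__
____XX__
________
gen 9: ________
________
___XX___
___<XX__
____XX__
________
gen 10: ________
________
___XX___
____XX__
___vXX__
________
gen 11: ________
________
___XX___
____XX__
__<XXX__
________
gen 12: ________
________
___XX___
__^_XX__
__XXXX__
________
gen 13: ________
________
___XX___
__X>XX__
__XXXX__
________
gen 14: ________
________
___XX___
__XXXX__
__XvXX__
________
gen 15: ________
________
___XX___
__XXXX__
__X_>X__
________
gen 16: ________
________
___XX___
__XX^X__
__X__X__
________
gen 17: ________
________
___XX___
__X<_X__
__X__X__
________
gen 18: ________
________
___XX___
__X__X__
__Xv_X__
________
gen 19: ________
________
___XX___
__X__X__
__<X_X__
________
gen 20: ________
________
___XX___
__X__X__
___X_X__
__v_____
gen 21: ________
________
___XX___
__X__X__
___X_X__
_<X_____
gen 22: ________
________
___XX___
__X__X__
_^_X_X__
_XX_____
gen 23: ________
________
___XX___
__X__X__
_X>X_X__
_XX_____
gen 24: ________
________
___XX___
__X__X__
_XXX_X__
_Xv_____
gen 25: ________
________
___XX___
__X__X__
_XXX_X__
_X_>____
gen 26: ___v____
________
___XX___
__X__X__
_XXX_X__
_X_X____
gen 27: __<X____
________
___XX___
__X__X__
_XXX_X__
_X_X____
gen 28: __XX____
________
___XX___
__X__X__
_XXX_X__
_X^X____
gen 29: __XX____
________
___XX___
__X__X__
_XXX_X__
_XX>____
gen 30: __XX____
________
___XX___
__X__X__
_XX^_X__
_XX_____
gen 31: __XX____
________
___XX___
__X__X__
_X<__X__
_XX_____
gen 32: __XX____
________
___XX___
__X__X__
_X___X__
_Xv_____
gen 33: __XX____
________
___XX___
__X__X__
_X___X__
_X_>____
gen 34: __Xv____
________
___XX___
__X__X__
_X___X__
_X_X____
gen 35: __X_>___
________
___XX___
__X__X__
_X___X__
_X_X____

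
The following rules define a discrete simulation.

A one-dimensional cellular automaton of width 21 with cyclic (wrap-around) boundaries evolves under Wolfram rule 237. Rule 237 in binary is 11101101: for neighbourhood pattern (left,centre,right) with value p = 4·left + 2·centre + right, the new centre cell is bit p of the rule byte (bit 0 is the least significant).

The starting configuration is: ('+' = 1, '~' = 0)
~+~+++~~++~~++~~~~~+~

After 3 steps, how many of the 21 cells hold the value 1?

gen 0: ~+~+++~~++~~++~~~~~+~
gen 1: ~+++++~~++~~++~+++~+~
gen 2: ~+++++~~++~~++++++++~
gen 3: ~+++++~~++~~++++++++~

15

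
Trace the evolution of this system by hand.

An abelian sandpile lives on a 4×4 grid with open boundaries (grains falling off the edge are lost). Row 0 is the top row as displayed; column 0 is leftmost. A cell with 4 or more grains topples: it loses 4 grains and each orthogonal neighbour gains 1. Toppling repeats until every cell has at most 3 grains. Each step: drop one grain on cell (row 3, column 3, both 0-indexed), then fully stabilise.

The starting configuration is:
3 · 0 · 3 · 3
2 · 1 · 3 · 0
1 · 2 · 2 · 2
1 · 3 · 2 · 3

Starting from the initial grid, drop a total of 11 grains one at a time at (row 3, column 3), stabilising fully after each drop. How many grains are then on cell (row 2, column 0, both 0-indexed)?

2

0) 3 · 0 · 3 · 3
2 · 1 · 3 · 0
1 · 2 · 2 · 2
1 · 3 · 2 · 3
1) 3 · 0 · 3 · 3
2 · 1 · 3 · 0
1 · 2 · 2 · 3
1 · 3 · 3 · 0
2) 3 · 0 · 3 · 3
2 · 1 · 3 · 0
1 · 2 · 2 · 3
1 · 3 · 3 · 1
3) 3 · 0 · 3 · 3
2 · 1 · 3 · 0
1 · 2 · 2 · 3
1 · 3 · 3 · 2
4) 3 · 0 · 3 · 3
2 · 1 · 3 · 0
1 · 2 · 2 · 3
1 · 3 · 3 · 3
5) 3 · 1 · 1 · 0
2 · 3 · 1 · 3
2 · 0 · 2 · 1
2 · 1 · 2 · 2
6) 3 · 1 · 1 · 0
2 · 3 · 1 · 3
2 · 0 · 2 · 1
2 · 1 · 2 · 3
7) 3 · 1 · 1 · 0
2 · 3 · 1 · 3
2 · 0 · 2 · 2
2 · 1 · 3 · 0
8) 3 · 1 · 1 · 0
2 · 3 · 1 · 3
2 · 0 · 2 · 2
2 · 1 · 3 · 1
9) 3 · 1 · 1 · 0
2 · 3 · 1 · 3
2 · 0 · 2 · 2
2 · 1 · 3 · 2
10) 3 · 1 · 1 · 0
2 · 3 · 1 · 3
2 · 0 · 2 · 2
2 · 1 · 3 · 3
11) 3 · 1 · 1 · 0
2 · 3 · 1 · 3
2 · 0 · 3 · 3
2 · 2 · 0 · 1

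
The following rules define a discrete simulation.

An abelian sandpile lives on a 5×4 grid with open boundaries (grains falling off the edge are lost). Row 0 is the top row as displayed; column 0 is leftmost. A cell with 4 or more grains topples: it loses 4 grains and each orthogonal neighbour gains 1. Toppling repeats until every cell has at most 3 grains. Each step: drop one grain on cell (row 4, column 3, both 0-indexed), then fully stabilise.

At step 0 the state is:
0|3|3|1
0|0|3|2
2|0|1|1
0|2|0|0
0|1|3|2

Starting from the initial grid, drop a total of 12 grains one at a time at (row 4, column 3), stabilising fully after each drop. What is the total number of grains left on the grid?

0) 0|3|3|1
0|0|3|2
2|0|1|1
0|2|0|0
0|1|3|2
1) 0|3|3|1
0|0|3|2
2|0|1|1
0|2|0|0
0|1|3|3
2) 0|3|3|1
0|0|3|2
2|0|1|1
0|2|1|1
0|2|0|1
3) 0|3|3|1
0|0|3|2
2|0|1|1
0|2|1|1
0|2|0|2
4) 0|3|3|1
0|0|3|2
2|0|1|1
0|2|1|1
0|2|0|3
5) 0|3|3|1
0|0|3|2
2|0|1|1
0|2|1|2
0|2|1|0
6) 0|3|3|1
0|0|3|2
2|0|1|1
0|2|1|2
0|2|1|1
7) 0|3|3|1
0|0|3|2
2|0|1|1
0|2|1|2
0|2|1|2
8) 0|3|3|1
0|0|3|2
2|0|1|1
0|2|1|2
0|2|1|3
9) 0|3|3|1
0|0|3|2
2|0|1|1
0|2|1|3
0|2|2|0
10) 0|3|3|1
0|0|3|2
2|0|1|1
0|2|1|3
0|2|2|1
11) 0|3|3|1
0|0|3|2
2|0|1|1
0|2|1|3
0|2|2|2
12) 0|3|3|1
0|0|3|2
2|0|1|1
0|2|1|3
0|2|2|3

29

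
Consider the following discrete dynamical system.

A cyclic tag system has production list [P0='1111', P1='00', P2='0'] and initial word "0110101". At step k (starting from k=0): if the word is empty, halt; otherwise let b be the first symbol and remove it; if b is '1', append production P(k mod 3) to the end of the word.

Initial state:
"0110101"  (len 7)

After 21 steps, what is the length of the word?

15

gen 0: "0110101"  (len 7)
gen 1: "110101"  (len 6)
gen 2: "1010100"  (len 7)
gen 3: "0101000"  (len 7)
gen 4: "101000"  (len 6)
gen 5: "0100000"  (len 7)
gen 6: "100000"  (len 6)
gen 7: "000001111"  (len 9)
gen 8: "00001111"  (len 8)
gen 9: "0001111"  (len 7)
gen 10: "001111"  (len 6)
gen 11: "01111"  (len 5)
gen 12: "1111"  (len 4)
gen 13: "1111111"  (len 7)
gen 14: "11111100"  (len 8)
gen 15: "11111000"  (len 8)
gen 16: "11110001111"  (len 11)
gen 17: "111000111100"  (len 12)
gen 18: "110001111000"  (len 12)
gen 19: "100011110001111"  (len 15)
gen 20: "0001111000111100"  (len 16)
gen 21: "001111000111100"  (len 15)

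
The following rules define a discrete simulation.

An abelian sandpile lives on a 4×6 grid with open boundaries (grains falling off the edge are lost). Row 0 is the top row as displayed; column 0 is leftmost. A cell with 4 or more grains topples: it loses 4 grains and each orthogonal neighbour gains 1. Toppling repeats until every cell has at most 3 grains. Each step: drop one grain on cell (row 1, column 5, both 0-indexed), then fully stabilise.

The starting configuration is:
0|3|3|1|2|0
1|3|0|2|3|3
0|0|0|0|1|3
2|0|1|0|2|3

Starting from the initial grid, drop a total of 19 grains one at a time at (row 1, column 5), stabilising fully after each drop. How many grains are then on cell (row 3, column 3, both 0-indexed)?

step 0: 0|3|3|1|2|0
1|3|0|2|3|3
0|0|0|0|1|3
2|0|1|0|2|3
step 1: 0|3|3|1|3|1
1|3|0|3|0|2
0|0|0|0|3|1
2|0|1|0|3|0
step 2: 0|3|3|1|3|1
1|3|0|3|0|3
0|0|0|0|3|1
2|0|1|0|3|0
step 3: 0|3|3|1|3|2
1|3|0|3|1|0
0|0|0|0|3|2
2|0|1|0|3|0
step 4: 0|3|3|1|3|2
1|3|0|3|1|1
0|0|0|0|3|2
2|0|1|0|3|0
step 5: 0|3|3|1|3|2
1|3|0|3|1|2
0|0|0|0|3|2
2|0|1|0|3|0
step 6: 0|3|3|1|3|2
1|3|0|3|1|3
0|0|0|0|3|2
2|0|1|0|3|0
step 7: 0|3|3|1|3|3
1|3|0|3|2|0
0|0|0|0|3|3
2|0|1|0|3|0
step 8: 0|3|3|1|3|3
1|3|0|3|2|1
0|0|0|0|3|3
2|0|1|0|3|0
step 9: 0|3|3|1|3|3
1|3|0|3|2|2
0|0|0|0|3|3
2|0|1|0|3|0
step 10: 0|3|3|1|3|3
1|3|0|3|2|3
0|0|0|0|3|3
2|0|1|0|3|0
step 11: 0|3|3|3|1|1
1|3|1|0|2|3
0|0|0|2|2|1
2|0|1|1|0|2
step 12: 0|3|3|3|1|2
1|3|1|0|3|0
0|0|0|2|2|2
2|0|1|1|0|2
step 13: 0|3|3|3|1|2
1|3|1|0|3|1
0|0|0|2|2|2
2|0|1|1|0|2
step 14: 0|3|3|3|1|2
1|3|1|0|3|2
0|0|0|2|2|2
2|0|1|1|0|2
step 15: 0|3|3|3|1|2
1|3|1|0|3|3
0|0|0|2|2|2
2|0|1|1|0|2
step 16: 0|3|3|3|2|3
1|3|1|1|0|1
0|0|0|2|3|3
2|0|1|1|0|2
step 17: 0|3|3|3|2|3
1|3|1|1|0|2
0|0|0|2|3|3
2|0|1|1|0|2
step 18: 0|3|3|3|2|3
1|3|1|1|0|3
0|0|0|2|3|3
2|0|1|1|0|2
step 19: 0|3|3|3|3|0
1|3|1|1|2|2
0|0|0|3|0|1
2|0|1|1|1|3

1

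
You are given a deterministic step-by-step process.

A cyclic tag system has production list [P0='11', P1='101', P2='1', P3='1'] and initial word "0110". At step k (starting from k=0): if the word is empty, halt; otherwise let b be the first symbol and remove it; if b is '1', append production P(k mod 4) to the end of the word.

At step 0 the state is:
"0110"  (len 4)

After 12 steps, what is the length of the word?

7

gen 0: "0110"  (len 4)
gen 1: "110"  (len 3)
gen 2: "10101"  (len 5)
gen 3: "01011"  (len 5)
gen 4: "1011"  (len 4)
gen 5: "01111"  (len 5)
gen 6: "1111"  (len 4)
gen 7: "1111"  (len 4)
gen 8: "1111"  (len 4)
gen 9: "11111"  (len 5)
gen 10: "1111101"  (len 7)
gen 11: "1111011"  (len 7)
gen 12: "1110111"  (len 7)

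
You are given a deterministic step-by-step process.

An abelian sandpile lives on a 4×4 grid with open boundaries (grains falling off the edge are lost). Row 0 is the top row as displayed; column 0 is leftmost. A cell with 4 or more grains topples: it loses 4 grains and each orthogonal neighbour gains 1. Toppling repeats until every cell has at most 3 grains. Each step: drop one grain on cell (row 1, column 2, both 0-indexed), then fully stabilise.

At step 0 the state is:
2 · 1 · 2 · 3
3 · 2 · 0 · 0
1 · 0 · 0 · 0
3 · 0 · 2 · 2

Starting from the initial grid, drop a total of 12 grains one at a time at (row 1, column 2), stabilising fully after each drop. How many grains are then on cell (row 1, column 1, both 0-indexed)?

gen 0: 2 · 1 · 2 · 3
3 · 2 · 0 · 0
1 · 0 · 0 · 0
3 · 0 · 2 · 2
gen 1: 2 · 1 · 2 · 3
3 · 2 · 1 · 0
1 · 0 · 0 · 0
3 · 0 · 2 · 2
gen 2: 2 · 1 · 2 · 3
3 · 2 · 2 · 0
1 · 0 · 0 · 0
3 · 0 · 2 · 2
gen 3: 2 · 1 · 2 · 3
3 · 2 · 3 · 0
1 · 0 · 0 · 0
3 · 0 · 2 · 2
gen 4: 2 · 1 · 3 · 3
3 · 3 · 0 · 1
1 · 0 · 1 · 0
3 · 0 · 2 · 2
gen 5: 2 · 1 · 3 · 3
3 · 3 · 1 · 1
1 · 0 · 1 · 0
3 · 0 · 2 · 2
gen 6: 2 · 1 · 3 · 3
3 · 3 · 2 · 1
1 · 0 · 1 · 0
3 · 0 · 2 · 2
gen 7: 2 · 1 · 3 · 3
3 · 3 · 3 · 1
1 · 0 · 1 · 0
3 · 0 · 2 · 2
gen 8: 3 · 3 · 1 · 0
0 · 1 · 2 · 3
2 · 1 · 2 · 0
3 · 0 · 2 · 2
gen 9: 3 · 3 · 1 · 0
0 · 1 · 3 · 3
2 · 1 · 2 · 0
3 · 0 · 2 · 2
gen 10: 3 · 3 · 2 · 1
0 · 2 · 1 · 0
2 · 1 · 3 · 1
3 · 0 · 2 · 2
gen 11: 3 · 3 · 2 · 1
0 · 2 · 2 · 0
2 · 1 · 3 · 1
3 · 0 · 2 · 2
gen 12: 3 · 3 · 2 · 1
0 · 2 · 3 · 0
2 · 1 · 3 · 1
3 · 0 · 2 · 2

2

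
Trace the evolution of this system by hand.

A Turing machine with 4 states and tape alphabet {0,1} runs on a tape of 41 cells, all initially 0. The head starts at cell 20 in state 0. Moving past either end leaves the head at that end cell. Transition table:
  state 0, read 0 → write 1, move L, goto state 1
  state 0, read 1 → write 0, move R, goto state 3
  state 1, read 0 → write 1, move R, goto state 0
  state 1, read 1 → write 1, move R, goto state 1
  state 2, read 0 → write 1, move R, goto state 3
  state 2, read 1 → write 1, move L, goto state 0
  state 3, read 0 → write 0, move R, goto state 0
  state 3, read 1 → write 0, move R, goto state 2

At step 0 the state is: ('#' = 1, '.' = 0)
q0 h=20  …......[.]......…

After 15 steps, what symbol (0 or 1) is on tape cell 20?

step 0: q0 h=20  …......[.]......…
step 1: q1 h=19  …......[.]#.....…
step 2: q0 h=20  ….....#[#]......…
step 3: q3 h=21  …....#.[.]......…
step 4: q0 h=22  …...#..[.]......…
step 5: q1 h=21  …....#.[.]#.....…
step 6: q0 h=22  …...#.#[#]......…
step 7: q3 h=23  …..#.#.[.]......…
step 8: q0 h=24  ….#.#..[.]......…
step 9: q1 h=23  …..#.#.[.]#.....…
step 10: q0 h=24  ….#.#.#[#]......…
step 11: q3 h=25  …#.#.#.[.]......…
step 12: q0 h=26  ….#.#..[.]......…
step 13: q1 h=25  …#.#.#.[.]#.....…
step 14: q0 h=26  ….#.#.#[#]......…
step 15: q3 h=27  …#.#.#.[.]......…

0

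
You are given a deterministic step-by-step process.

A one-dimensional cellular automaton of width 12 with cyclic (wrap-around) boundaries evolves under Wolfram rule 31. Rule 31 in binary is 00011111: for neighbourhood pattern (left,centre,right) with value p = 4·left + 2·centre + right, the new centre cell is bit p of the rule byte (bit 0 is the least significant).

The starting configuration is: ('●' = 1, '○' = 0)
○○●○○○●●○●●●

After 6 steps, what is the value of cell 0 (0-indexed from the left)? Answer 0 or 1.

1

t=0: ○○●○○○●●○●●●
t=1: ●●●●●●●○○●○○
t=2: ●○○○○○○●●●●●
t=3: ○●●●●●●●○○○○
t=4: ●●○○○○○○●●●●
t=5: ○○●●●●●●●○○○
t=6: ●●●○○○○○○●●●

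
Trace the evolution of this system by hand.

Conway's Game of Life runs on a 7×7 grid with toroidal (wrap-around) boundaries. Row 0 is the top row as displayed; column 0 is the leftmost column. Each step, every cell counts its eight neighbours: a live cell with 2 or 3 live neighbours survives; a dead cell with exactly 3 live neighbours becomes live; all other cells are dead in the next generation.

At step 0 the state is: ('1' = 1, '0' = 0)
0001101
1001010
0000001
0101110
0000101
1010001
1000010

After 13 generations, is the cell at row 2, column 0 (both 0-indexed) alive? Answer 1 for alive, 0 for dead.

gen 0: 0001101
1001010
0000001
0101110
0000101
1010001
1000010
gen 1: 1001000
1001010
1011001
1001101
0110101
1100000
1101110
gen 2: 1001010
1001000
0010000
0000100
0010101
0000000
0001100
gen 3: 0011001
0111101
0001000
0000010
0001010
0000110
0001100
gen 4: 1100000
1100110
0001010
0000000
0000011
0000010
0010000
gen 5: 1010001
1110110
0000011
0000111
0000011
0000011
0100000
gen 6: 0011011
0011100
0101000
1000100
1000000
1000011
0100010
gen 7: 0100011
0100010
0100000
1100000
1100010
1100010
0110000
gen 8: 0100011
0110011
0110000
0010001
0010000
0000000
0010010
gen 9: 0100100
0000011
0001011
0011000
0000000
0000000
0000011
gen 10: 1000100
1000001
0011011
0011100
0000000
0000000
0000010
gen 11: 1000010
1101100
1110011
0010110
0001000
0000000
0000000
gen 12: 1100101
0001100
0000000
1010110
0001100
0000000
0000000
gen 13: 1001110
1001110
0000010
0000110
0001110
0000000
1000000

0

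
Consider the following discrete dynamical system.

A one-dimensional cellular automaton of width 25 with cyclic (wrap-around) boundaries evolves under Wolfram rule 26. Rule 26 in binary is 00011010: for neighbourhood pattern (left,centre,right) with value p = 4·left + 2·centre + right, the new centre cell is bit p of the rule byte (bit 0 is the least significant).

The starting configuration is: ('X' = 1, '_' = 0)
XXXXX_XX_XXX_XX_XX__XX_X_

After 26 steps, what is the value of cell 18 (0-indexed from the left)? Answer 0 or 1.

gen 0: XXXXX_XX_XXX_XX_XX__XX_X_
gen 1: X_____X__X___X__X_XXX____
gen 2: _X___X_XX_X_X_XX__X__X__X
gen 3: __X_X__X______X_XX_XX_XX_
gen 4: _X___XX_X____X__X__X__X_X
gen 5: __X_XX___X__X_XX_XX_XX___
gen 6: _X__X_X_X_XX__X__X__X_X__
gen 7: X_XX______X_XX_XX_XX___X_
gen 8: __X_X____X__X__X__X_X_X__
gen 9: _X___X__X_XX_XX_XX_____X_
gen 10: X_X_X_XX__X__X__X_X___X_X
gen 11: ______X_XX_XX_XX___X_X__X
gen 12: X____X__X__X__X_X_X___XX_
gen 13: _X__X_XX_XX_XX_____X_XX__
gen 14: X_XX__X__X__X_X___X__X_X_
gen 15: __X_XX_XX_XX___X_X_XX____
gen 16: _X__X__X__X_X_X____X_X___
gen 17: X_XX_XX_XX_____X__X___X__
gen 18: __X__X__X_X___X_XX_X_X_XX
gen 19: XX_XX_XX___X_X__X______X_
gen 20: X__X__X_X_X___XX_X____X__
gen 21: _XX_XX_____X_XX___X__X_XX
gen 22: _X__X_X___X__X_X_X_XX__X_
gen 23: X_XX___X_X_XX______X_XX_X
gen 24: __X_X_X____X_X____X__X__X
gen 25: XX_____X__X___X__X_XX_XX_
gen 26: X_X___X_XX_X_X_XX__X__X__

0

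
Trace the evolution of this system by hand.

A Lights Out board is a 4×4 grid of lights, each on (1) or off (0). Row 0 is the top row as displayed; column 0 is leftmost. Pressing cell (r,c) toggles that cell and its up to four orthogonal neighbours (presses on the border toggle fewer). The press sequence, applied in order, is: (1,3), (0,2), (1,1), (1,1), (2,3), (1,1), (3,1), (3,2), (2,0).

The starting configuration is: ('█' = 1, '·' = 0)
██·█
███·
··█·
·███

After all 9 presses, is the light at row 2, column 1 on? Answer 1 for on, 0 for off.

1

t=0: ██·█
███·
··█·
·███
t=1: ██··
██·█
··██
·███
t=2: █·██
████
··██
·███
t=3: ████
···█
·███
·███
t=4: █·██
████
··██
·███
t=5: █·██
███·
····
·██·
t=6: ████
····
·█··
·██·
t=7: ████
····
····
█···
t=8: ████
····
··█·
████
t=9: ████
█···
███·
·███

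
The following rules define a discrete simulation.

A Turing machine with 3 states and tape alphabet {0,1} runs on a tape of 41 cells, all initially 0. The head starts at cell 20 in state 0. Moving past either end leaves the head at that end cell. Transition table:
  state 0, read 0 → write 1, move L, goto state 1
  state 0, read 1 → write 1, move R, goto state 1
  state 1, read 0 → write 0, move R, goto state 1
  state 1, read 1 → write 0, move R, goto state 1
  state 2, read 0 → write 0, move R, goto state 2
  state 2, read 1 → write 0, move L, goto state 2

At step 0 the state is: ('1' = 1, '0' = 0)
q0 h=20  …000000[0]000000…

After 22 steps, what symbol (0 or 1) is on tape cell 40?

k=0  q0 h=20  …000000[0]000000…
k=1  q1 h=19  …000000[0]100000…
k=2  q1 h=20  …000000[1]000000…
k=3  q1 h=21  …000000[0]000000…
k=4  q1 h=22  …000000[0]000000…
k=5  q1 h=23  …000000[0]000000…
k=6  q1 h=24  …000000[0]000000…
k=7  q1 h=25  …000000[0]000000…
k=8  q1 h=26  …000000[0]000000…
k=9  q1 h=27  …000000[0]000000…
k=10  q1 h=28  …000000[0]000000…
k=11  q1 h=29  …000000[0]000000…
k=12  q1 h=30  …000000[0]000000…
k=13  q1 h=31  …000000[0]000000…
k=14  q1 h=32  …000000[0]000000…
k=15  q1 h=33  …000000[0]000000…
k=16  q1 h=34  …000000[0]000000|
k=17  q1 h=35  …000000[0]00000|
k=18  q1 h=36  …000000[0]0000|
k=19  q1 h=37  …000000[0]000|
k=20  q1 h=38  …000000[0]00|
k=21  q1 h=39  …000000[0]0|
k=22  q1 h=40  …000000[0]|

0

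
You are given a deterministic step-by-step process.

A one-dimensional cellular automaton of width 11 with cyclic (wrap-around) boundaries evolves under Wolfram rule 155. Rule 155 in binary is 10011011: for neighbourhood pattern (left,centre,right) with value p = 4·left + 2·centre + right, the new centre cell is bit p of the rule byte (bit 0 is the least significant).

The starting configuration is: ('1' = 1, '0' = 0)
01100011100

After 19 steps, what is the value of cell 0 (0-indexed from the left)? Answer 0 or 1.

1

step 0: 01100011100
step 1: 11011111011
step 2: 10011110011
step 3: 01111101111
step 4: 01111001110
step 5: 11110111101
step 6: 11100111001
step 7: 11011110111
step 8: 10011100111
step 9: 01111011111
step 10: 01110011110
step 11: 11101111101
step 12: 11001111001
step 13: 10111110111
step 14: 00111100111
step 15: 11111011110
step 16: 11110011100
step 17: 11101111011
step 18: 11001110011
step 19: 10111101111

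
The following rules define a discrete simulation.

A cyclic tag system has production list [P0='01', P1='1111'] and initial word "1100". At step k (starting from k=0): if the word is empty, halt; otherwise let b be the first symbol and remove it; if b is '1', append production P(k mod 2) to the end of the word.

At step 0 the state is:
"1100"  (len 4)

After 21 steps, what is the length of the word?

step 0: "1100"  (len 4)
step 1: "10001"  (len 5)
step 2: "00011111"  (len 8)
step 3: "0011111"  (len 7)
step 4: "011111"  (len 6)
step 5: "11111"  (len 5)
step 6: "11111111"  (len 8)
step 7: "111111101"  (len 9)
step 8: "111111011111"  (len 12)
step 9: "1111101111101"  (len 13)
step 10: "1111011111011111"  (len 16)
step 11: "11101111101111101"  (len 17)
step 12: "11011111011111011111"  (len 20)
step 13: "101111101111101111101"  (len 21)
step 14: "011111011111011111011111"  (len 24)
step 15: "11111011111011111011111"  (len 23)
step 16: "11110111110111110111111111"  (len 26)
step 17: "111011111011111011111111101"  (len 27)
step 18: "110111110111110111111111011111"  (len 30)
step 19: "1011111011111011111111101111101"  (len 31)
step 20: "0111110111110111111111011111011111"  (len 34)
step 21: "111110111110111111111011111011111"  (len 33)

33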